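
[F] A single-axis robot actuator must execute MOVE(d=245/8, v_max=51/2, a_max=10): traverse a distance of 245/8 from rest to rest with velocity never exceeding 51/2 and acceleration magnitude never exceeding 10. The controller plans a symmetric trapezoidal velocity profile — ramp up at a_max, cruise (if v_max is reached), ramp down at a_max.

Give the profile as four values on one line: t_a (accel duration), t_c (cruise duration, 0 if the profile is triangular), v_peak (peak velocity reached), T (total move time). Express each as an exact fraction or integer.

t_a=7/4 t_c=0 v_peak=35/2 T=7/2

(v_max)²/a_max = (51/2)²/10 = 2601/40
245/8 < 2601/40 → triangular
v_peak = √(245/8·10) = √(1225/4) = 35/2
t_a = (35/2)/10 = 7/4; t_c = 0
T = 2·7/4 = 7/2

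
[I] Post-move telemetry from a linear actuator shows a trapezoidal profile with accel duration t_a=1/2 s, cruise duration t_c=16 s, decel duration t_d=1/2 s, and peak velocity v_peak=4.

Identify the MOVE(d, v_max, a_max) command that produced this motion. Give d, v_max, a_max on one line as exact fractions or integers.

a_max = 4/(1/2) = 8
d_a = ½·4·1/2 = 1; d_c = 4·16 = 64
d = 2·1 + 64 = 66
t_c = 16 > 0 → v_max = v_peak = 4

d=66 v_max=4 a_max=8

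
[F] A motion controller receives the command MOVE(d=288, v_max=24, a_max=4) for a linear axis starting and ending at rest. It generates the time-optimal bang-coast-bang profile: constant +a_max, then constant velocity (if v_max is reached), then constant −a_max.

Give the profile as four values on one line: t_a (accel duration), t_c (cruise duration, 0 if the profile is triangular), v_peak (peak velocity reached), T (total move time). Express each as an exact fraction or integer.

(v_max)²/a_max = 24²/4 = 144
288 ≥ 144 so v_max reached
t_a = 24/4 = 6; v_peak = 24
d_cruise = 288 − 144 = 144; t_c = 144/24 = 6
T = 2·6 + 6 = 18

t_a=6 t_c=6 v_peak=24 T=18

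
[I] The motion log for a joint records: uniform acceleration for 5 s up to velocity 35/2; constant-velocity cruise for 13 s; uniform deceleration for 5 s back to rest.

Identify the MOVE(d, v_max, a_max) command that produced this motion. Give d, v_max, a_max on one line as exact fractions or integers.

a_max = (35/2)/5 = 7/2
d_a = ½·35/2·5 = 175/4; d_c = 35/2·13 = 455/2
d = 2·175/4 + 455/2 = 315
t_c = 13 > 0 so v_max = 35/2

d=315 v_max=35/2 a_max=7/2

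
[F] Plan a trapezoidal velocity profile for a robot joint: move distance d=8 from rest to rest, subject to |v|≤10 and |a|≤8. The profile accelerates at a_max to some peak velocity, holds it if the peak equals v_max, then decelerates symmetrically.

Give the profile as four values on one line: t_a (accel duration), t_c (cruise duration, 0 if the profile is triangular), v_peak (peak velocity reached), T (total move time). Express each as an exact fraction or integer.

(v_max)²/a_max = 10²/8 = 25/2
8 < 25/2 so t_c = 0
v_peak = √(8·8) = √64 = 8
t_a = 8/8 = 1; t_c = 0
T = 2·1 = 2

t_a=1 t_c=0 v_peak=8 T=2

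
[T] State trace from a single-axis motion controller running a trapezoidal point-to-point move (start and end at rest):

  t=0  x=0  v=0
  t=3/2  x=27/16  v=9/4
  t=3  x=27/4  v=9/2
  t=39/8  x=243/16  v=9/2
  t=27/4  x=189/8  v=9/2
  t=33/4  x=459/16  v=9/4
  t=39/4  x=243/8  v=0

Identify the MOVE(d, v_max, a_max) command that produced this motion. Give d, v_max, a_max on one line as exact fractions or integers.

final state: t=39/4, x=243/8, v=0 → d = 243/8
a_max = (9/4−0)/(3/2−0) = 3/2
max v = 9/2 over t∈[3,27/4] → v_max = 9/2
check: 9/2·(3+15/4) = 243/8 ✓

d=243/8 v_max=9/2 a_max=3/2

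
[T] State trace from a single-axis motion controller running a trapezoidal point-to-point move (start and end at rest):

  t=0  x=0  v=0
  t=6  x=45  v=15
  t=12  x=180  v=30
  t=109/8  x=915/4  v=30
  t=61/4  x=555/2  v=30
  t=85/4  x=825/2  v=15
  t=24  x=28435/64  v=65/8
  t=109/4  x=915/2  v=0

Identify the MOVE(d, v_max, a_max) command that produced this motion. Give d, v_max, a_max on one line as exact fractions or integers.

d=915/2 v_max=30 a_max=5/2

final state: t=109/4, x=915/2, v=0 → d = 915/2
a_max = (15−0)/(6−0) = 5/2
max v = 30 over t∈[12,61/4] → v_max = 30
check: 30·(12+13/4) = 915/2 ✓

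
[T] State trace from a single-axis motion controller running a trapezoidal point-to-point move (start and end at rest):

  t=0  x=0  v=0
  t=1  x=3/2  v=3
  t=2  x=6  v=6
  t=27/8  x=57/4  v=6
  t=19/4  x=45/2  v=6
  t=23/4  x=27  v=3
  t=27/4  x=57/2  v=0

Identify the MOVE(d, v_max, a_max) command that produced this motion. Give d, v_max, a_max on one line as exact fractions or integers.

d=57/2 v_max=6 a_max=3

final state: t=27/4, x=57/2, v=0 → d = 57/2
a_max = (3−0)/(1−0) = 3
max v = 6 over t∈[2,19/4] → v_max = 6
check: 6·(2+11/4) = 57/2 ✓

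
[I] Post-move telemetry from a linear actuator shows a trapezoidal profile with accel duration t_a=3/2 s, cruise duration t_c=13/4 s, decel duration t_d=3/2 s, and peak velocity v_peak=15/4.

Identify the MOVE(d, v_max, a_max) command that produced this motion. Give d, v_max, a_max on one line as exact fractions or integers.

d=285/16 v_max=15/4 a_max=5/2

a_max = (15/4)/(3/2) = 5/2
d_a = ½·15/4·3/2 = 45/16; d_c = 15/4·13/4 = 195/16
d = 2·45/16 + 195/16 = 285/16
t_c = 13/4 > 0 ⇒ limit active, v_max = 15/4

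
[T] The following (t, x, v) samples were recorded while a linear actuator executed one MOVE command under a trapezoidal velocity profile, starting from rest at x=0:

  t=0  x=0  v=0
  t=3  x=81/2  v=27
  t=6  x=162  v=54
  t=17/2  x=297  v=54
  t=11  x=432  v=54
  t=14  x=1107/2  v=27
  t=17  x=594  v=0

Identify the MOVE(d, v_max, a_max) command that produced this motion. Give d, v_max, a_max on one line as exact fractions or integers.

d=594 v_max=54 a_max=9

final state: t=17, x=594, v=0 → d = 594
a_max = (27−0)/(3−0) = 9
max v = 54 over t∈[6,11] → v_max = 54
check: 54·(6+5) = 594 ✓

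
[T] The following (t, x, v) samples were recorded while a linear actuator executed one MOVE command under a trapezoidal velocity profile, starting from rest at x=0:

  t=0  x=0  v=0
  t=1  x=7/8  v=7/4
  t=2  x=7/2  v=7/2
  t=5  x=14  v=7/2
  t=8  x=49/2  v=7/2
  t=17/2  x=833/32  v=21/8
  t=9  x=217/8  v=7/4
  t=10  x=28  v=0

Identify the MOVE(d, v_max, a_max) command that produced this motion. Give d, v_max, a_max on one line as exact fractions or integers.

d=28 v_max=7/2 a_max=7/4

final state: t=10, x=28, v=0 → d = 28
a_max = (7/4−0)/(1−0) = 7/4
max v = 7/2 over t∈[2,8] → v_max = 7/2
check: 7/2·(2+6) = 28 ✓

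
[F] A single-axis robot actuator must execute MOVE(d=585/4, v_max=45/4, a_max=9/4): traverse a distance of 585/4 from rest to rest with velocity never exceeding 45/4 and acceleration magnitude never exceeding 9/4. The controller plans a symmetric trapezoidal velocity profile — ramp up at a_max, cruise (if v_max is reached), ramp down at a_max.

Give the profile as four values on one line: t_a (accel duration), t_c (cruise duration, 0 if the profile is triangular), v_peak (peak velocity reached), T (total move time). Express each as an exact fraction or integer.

v_max²/a_max = (45/4)²/(9/4) = 225/4
585/4 ≥ 225/4 ⇒ cruise phase
t_a = (45/4)/(9/4) = 5; v_peak = 45/4
d_cruise = 585/4 − 225/4 = 90; t_c = 90/(45/4) = 8
T = 2·5 + 8 = 18

t_a=5 t_c=8 v_peak=45/4 T=18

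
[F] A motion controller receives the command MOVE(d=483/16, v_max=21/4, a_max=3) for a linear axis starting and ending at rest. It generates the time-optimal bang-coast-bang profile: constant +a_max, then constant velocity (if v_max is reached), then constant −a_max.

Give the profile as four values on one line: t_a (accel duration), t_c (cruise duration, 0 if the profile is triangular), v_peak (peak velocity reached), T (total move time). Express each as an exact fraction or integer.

t_a=7/4 t_c=4 v_peak=21/4 T=15/2

v_max²/a_max = (21/4)²/3 = 147/16
483/16 ≥ 147/16 → trapezoidal
t_a = (21/4)/3 = 7/4; v_peak = 21/4
d_cruise = 483/16 − 147/16 = 21; t_c = 21/(21/4) = 4
T = 2·7/4 + 4 = 15/2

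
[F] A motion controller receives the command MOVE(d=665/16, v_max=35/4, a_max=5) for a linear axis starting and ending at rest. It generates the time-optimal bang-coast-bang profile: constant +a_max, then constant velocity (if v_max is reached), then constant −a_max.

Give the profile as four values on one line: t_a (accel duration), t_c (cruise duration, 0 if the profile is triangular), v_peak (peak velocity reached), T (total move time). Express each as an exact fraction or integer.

v_max²/a_max = (35/4)²/5 = 245/16
665/16 ≥ 245/16 so v_max reached
t_a = (35/4)/5 = 7/4; v_peak = 35/4
d_cruise = 665/16 − 245/16 = 105/4; t_c = (105/4)/(35/4) = 3
T = 2·7/4 + 3 = 13/2

t_a=7/4 t_c=3 v_peak=35/4 T=13/2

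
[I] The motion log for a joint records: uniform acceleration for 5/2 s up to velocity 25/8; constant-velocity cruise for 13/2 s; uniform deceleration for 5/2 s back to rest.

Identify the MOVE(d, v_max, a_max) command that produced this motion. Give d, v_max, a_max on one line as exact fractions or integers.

a_max = (25/8)/(5/2) = 5/4
d_a = ½·25/8·5/2 = 125/32; d_c = 25/8·13/2 = 325/16
d = 2·125/32 + 325/16 = 225/8
t_c = 13/2 > 0 → v_max = v_peak = 25/8

d=225/8 v_max=25/8 a_max=5/4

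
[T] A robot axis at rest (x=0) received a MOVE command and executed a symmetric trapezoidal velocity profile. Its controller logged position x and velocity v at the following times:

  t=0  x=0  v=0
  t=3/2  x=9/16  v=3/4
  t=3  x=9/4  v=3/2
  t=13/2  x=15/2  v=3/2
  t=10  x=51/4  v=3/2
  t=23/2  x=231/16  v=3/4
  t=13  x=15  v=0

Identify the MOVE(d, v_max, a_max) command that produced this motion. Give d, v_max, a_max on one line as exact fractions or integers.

final state: t=13, x=15, v=0 → d = 15
a_max = (3/4−0)/(3/2−0) = 1/2
max v = 3/2 over t∈[3,10] → v_max = 3/2
check: 3/2·(3+7) = 15 ✓

d=15 v_max=3/2 a_max=1/2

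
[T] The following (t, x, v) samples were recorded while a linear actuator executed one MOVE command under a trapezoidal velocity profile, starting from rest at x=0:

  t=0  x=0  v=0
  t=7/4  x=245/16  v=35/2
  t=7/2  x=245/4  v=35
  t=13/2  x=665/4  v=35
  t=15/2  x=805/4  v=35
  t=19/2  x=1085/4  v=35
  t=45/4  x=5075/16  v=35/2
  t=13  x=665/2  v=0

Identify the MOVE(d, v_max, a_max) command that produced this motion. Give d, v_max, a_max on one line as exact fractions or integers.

d=665/2 v_max=35 a_max=10

final state: t=13, x=665/2, v=0 → d = 665/2
a_max = (35/2−0)/(7/4−0) = 10
max v = 35 over t∈[7/2,19/2] → v_max = 35
check: 35·(7/2+6) = 665/2 ✓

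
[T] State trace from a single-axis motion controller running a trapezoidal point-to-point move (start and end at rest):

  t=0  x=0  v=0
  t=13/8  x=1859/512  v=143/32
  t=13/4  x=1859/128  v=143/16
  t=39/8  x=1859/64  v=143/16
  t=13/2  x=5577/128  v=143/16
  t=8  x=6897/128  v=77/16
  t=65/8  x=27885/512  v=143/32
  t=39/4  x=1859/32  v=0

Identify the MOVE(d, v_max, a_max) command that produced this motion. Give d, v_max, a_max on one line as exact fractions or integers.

final state: t=39/4, x=1859/32, v=0 → d = 1859/32
a_max = (143/32−0)/(13/8−0) = 11/4
max v = 143/16 over t∈[13/4,13/2] → v_max = 143/16
check: 143/16·(13/4+13/4) = 1859/32 ✓

d=1859/32 v_max=143/16 a_max=11/4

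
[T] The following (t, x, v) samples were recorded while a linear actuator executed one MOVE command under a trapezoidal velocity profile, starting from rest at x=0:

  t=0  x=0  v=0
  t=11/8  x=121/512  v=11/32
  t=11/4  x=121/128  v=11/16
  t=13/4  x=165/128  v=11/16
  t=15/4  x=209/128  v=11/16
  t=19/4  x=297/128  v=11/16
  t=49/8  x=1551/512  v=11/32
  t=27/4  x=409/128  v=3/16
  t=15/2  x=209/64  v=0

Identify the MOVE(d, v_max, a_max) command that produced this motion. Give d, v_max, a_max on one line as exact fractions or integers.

final state: t=15/2, x=209/64, v=0 → d = 209/64
a_max = (11/32−0)/(11/8−0) = 1/4
max v = 11/16 over t∈[11/4,19/4] → v_max = 11/16
check: 11/16·(11/4+2) = 209/64 ✓

d=209/64 v_max=11/16 a_max=1/4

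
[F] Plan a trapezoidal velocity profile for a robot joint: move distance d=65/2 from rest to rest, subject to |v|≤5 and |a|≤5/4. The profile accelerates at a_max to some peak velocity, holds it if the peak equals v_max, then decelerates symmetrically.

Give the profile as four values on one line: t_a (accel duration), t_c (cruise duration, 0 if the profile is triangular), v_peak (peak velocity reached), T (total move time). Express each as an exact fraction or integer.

t_a=4 t_c=5/2 v_peak=5 T=21/2

v_max²/a_max = 5²/(5/4) = 20
65/2 ≥ 20 so v_max reached
t_a = 5/(5/4) = 4; v_peak = 5
d_cruise = 65/2 − 20 = 25/2; t_c = (25/2)/5 = 5/2
T = 2·4 + 5/2 = 21/2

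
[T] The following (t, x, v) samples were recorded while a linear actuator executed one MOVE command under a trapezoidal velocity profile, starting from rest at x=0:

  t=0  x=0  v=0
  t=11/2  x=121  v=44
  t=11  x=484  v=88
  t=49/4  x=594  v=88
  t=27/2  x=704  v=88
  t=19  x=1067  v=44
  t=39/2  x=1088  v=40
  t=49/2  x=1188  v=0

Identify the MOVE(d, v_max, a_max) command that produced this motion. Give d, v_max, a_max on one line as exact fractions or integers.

final state: t=49/2, x=1188, v=0 → d = 1188
a_max = (44−0)/(11/2−0) = 8
max v = 88 over t∈[11,27/2] → v_max = 88
check: 88·(11+5/2) = 1188 ✓

d=1188 v_max=88 a_max=8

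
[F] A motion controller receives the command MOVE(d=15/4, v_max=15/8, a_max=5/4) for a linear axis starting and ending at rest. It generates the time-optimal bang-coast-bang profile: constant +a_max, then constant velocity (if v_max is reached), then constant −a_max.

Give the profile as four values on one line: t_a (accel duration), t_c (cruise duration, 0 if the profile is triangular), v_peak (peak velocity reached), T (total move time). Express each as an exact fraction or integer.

t_a=3/2 t_c=1/2 v_peak=15/8 T=7/2

v_max²/a_max = (15/8)²/(5/4) = 45/16
15/4 ≥ 45/16 so v_max reached
t_a = (15/8)/(5/4) = 3/2; v_peak = 15/8
d_cruise = 15/4 − 45/16 = 15/16; t_c = (15/16)/(15/8) = 1/2
T = 2·3/2 + 1/2 = 7/2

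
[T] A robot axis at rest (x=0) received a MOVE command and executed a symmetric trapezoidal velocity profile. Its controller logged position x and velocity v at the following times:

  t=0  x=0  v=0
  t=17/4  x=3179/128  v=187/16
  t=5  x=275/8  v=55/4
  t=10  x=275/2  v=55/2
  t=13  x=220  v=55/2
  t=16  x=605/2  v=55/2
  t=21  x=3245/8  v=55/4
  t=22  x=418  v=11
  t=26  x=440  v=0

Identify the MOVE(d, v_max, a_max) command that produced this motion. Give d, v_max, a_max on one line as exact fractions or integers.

d=440 v_max=55/2 a_max=11/4

final state: t=26, x=440, v=0 → d = 440
a_max = (187/16−0)/(17/4−0) = 11/4
max v = 55/2 over t∈[10,16] → v_max = 55/2
check: 55/2·(10+6) = 440 ✓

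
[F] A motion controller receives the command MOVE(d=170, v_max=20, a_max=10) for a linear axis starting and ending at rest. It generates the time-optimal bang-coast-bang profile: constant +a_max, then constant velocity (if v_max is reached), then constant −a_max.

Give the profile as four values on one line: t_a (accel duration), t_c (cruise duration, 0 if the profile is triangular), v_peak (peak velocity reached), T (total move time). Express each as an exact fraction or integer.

vₘ²/aₘ = 20²/10 = 40
170 ≥ 40 ⇒ cruise phase
t_a = 20/10 = 2; v_peak = 20
d_cruise = 170 − 40 = 130; t_c = 130/20 = 13/2
T = 2·2 + 13/2 = 21/2

t_a=2 t_c=13/2 v_peak=20 T=21/2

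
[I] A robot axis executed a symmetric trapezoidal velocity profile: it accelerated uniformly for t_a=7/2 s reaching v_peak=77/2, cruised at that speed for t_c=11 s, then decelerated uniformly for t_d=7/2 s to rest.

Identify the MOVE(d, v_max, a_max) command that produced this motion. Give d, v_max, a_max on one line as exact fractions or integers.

a_max = (77/2)/(7/2) = 11
d_a = ½·77/2·7/2 = 539/8; d_c = 77/2·11 = 847/2
d = 2·539/8 + 847/2 = 2233/4
t_c = 11 > 0 so v_max = 77/2

d=2233/4 v_max=77/2 a_max=11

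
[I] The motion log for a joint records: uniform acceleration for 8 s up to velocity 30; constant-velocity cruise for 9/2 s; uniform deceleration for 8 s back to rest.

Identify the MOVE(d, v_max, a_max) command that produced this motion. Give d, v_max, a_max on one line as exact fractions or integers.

d=375 v_max=30 a_max=15/4

a_max = 30/8 = 15/4
d_a = ½·30·8 = 120; d_c = 30·9/2 = 135
d = 2·120 + 135 = 375
t_c = 9/2 > 0 ⇒ limit active, v_max = 30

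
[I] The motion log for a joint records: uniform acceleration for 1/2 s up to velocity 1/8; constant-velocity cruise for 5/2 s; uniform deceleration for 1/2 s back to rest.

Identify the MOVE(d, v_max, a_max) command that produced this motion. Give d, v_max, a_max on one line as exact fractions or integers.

d=3/8 v_max=1/8 a_max=1/4

a_max = (1/8)/(1/2) = 1/4
d_a = ½·1/8·1/2 = 1/32; d_c = 1/8·5/2 = 5/16
d = 2·1/32 + 5/16 = 3/8
t_c = 5/2 > 0 so v_max = 1/8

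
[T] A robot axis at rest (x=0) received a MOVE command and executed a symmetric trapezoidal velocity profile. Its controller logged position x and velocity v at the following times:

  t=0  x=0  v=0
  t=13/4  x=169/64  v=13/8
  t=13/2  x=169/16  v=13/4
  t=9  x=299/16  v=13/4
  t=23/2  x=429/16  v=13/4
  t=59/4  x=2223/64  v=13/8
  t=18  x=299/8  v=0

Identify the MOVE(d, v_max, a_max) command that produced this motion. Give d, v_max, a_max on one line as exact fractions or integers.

d=299/8 v_max=13/4 a_max=1/2

final state: t=18, x=299/8, v=0 → d = 299/8
a_max = (13/8−0)/(13/4−0) = 1/2
max v = 13/4 over t∈[13/2,23/2] → v_max = 13/4
check: 13/4·(13/2+5) = 299/8 ✓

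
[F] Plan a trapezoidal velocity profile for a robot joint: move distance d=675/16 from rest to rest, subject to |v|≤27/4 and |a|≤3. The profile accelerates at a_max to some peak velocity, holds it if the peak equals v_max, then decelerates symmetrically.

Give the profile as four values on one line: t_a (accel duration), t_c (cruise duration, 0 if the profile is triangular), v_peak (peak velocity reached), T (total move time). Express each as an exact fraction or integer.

t_a=9/4 t_c=4 v_peak=27/4 T=17/2

v_max²/a_max = (27/4)²/3 = 243/16
675/16 ≥ 243/16 so v_max reached
t_a = (27/4)/3 = 9/4; v_peak = 27/4
d_cruise = 675/16 − 243/16 = 27; t_c = 27/(27/4) = 4
T = 2·9/4 + 4 = 17/2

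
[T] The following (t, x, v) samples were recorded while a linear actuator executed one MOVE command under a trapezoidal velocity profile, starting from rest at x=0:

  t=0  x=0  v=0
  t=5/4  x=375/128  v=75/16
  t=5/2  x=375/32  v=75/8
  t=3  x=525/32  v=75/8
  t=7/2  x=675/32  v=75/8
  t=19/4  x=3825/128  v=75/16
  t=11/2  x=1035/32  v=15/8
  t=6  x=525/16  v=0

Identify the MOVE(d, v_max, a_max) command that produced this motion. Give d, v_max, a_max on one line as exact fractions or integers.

final state: t=6, x=525/16, v=0 → d = 525/16
a_max = (75/16−0)/(5/4−0) = 15/4
max v = 75/8 over t∈[5/2,7/2] → v_max = 75/8
check: 75/8·(5/2+1) = 525/16 ✓

d=525/16 v_max=75/8 a_max=15/4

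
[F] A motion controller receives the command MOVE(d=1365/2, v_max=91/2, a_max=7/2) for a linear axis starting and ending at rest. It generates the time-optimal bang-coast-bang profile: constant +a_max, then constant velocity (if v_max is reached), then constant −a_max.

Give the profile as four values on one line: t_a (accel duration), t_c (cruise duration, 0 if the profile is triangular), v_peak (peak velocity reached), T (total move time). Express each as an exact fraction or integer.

v_max²/a_max = (91/2)²/(7/2) = 1183/2
1365/2 ≥ 1183/2 ⇒ cruise phase
t_a = (91/2)/(7/2) = 13; v_peak = 91/2
d_cruise = 1365/2 − 1183/2 = 91; t_c = 91/(91/2) = 2
T = 2·13 + 2 = 28

t_a=13 t_c=2 v_peak=91/2 T=28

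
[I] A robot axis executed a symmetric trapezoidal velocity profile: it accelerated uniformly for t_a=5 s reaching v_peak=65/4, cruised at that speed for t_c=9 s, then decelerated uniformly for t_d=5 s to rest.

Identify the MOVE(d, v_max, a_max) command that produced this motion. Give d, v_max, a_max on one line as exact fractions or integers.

d=455/2 v_max=65/4 a_max=13/4

a_max = (65/4)/5 = 13/4
d_a = ½·65/4·5 = 325/8; d_c = 65/4·9 = 585/4
d = 2·325/8 + 585/4 = 455/2
t_c = 9 > 0 → v_max = v_peak = 65/4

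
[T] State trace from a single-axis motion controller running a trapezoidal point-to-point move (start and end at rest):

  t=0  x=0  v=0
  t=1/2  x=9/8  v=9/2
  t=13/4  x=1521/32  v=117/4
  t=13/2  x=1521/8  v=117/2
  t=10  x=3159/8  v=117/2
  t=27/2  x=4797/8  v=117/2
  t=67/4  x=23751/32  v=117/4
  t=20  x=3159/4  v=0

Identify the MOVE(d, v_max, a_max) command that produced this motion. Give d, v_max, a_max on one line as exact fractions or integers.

final state: t=20, x=3159/4, v=0 → d = 3159/4
a_max = (9/2−0)/(1/2−0) = 9
max v = 117/2 over t∈[13/2,27/2] → v_max = 117/2
check: 117/2·(13/2+7) = 3159/4 ✓

d=3159/4 v_max=117/2 a_max=9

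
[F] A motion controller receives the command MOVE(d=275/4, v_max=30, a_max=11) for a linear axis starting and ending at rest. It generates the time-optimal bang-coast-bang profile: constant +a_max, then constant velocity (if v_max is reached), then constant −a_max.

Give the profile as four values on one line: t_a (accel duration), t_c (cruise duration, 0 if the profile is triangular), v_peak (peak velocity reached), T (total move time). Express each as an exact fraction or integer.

t_a=5/2 t_c=0 v_peak=55/2 T=5

vₘ²/aₘ = 30²/11 = 900/11
275/4 < 900/11 → triangular
v_peak = √(275/4·11) = √(3025/4) = 55/2
t_a = (55/2)/11 = 5/2; t_c = 0
T = 2·5/2 = 5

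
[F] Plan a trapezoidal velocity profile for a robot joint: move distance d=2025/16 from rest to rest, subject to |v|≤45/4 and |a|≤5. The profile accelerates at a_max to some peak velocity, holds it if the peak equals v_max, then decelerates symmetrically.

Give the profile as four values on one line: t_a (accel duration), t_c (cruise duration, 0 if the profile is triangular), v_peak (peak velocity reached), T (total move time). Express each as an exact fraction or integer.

t_a=9/4 t_c=9 v_peak=45/4 T=27/2

(v_max)²/a_max = (45/4)²/5 = 405/16
2025/16 ≥ 405/16 so v_max reached
t_a = (45/4)/5 = 9/4; v_peak = 45/4
d_cruise = 2025/16 − 405/16 = 405/4; t_c = (405/4)/(45/4) = 9
T = 2·9/4 + 9 = 27/2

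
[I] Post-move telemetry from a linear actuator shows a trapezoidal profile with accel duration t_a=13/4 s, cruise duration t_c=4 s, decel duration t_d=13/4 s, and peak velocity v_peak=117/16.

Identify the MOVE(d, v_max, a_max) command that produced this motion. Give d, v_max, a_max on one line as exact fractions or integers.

d=3393/64 v_max=117/16 a_max=9/4

a_max = (117/16)/(13/4) = 9/4
d_a = ½·117/16·13/4 = 1521/128; d_c = 117/16·4 = 117/4
d = 2·1521/128 + 117/4 = 3393/64
t_c = 4 > 0 → v_max = v_peak = 117/16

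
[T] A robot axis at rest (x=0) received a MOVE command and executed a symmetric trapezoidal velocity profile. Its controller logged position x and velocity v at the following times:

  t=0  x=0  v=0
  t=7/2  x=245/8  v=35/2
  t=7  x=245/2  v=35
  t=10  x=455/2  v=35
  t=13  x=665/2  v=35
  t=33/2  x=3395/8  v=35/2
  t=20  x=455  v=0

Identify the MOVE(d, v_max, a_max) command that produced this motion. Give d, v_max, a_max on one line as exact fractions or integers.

final state: t=20, x=455, v=0 → d = 455
a_max = (35/2−0)/(7/2−0) = 5
max v = 35 over t∈[7,13] → v_max = 35
check: 35·(7+6) = 455 ✓

d=455 v_max=35 a_max=5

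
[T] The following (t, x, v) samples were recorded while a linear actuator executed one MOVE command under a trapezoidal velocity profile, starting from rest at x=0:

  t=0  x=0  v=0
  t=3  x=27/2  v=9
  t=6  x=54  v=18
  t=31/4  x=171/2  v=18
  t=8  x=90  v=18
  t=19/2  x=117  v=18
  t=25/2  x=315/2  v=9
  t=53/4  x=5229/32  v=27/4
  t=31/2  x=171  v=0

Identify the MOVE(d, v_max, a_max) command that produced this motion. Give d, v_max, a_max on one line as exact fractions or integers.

d=171 v_max=18 a_max=3

final state: t=31/2, x=171, v=0 → d = 171
a_max = (9−0)/(3−0) = 3
max v = 18 over t∈[6,19/2] → v_max = 18
check: 18·(6+7/2) = 171 ✓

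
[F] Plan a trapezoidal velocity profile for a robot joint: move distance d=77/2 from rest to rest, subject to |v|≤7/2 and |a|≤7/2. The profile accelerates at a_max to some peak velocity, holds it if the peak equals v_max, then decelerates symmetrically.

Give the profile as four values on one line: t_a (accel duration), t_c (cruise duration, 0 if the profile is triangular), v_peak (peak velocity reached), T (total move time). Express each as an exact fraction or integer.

t_a=1 t_c=10 v_peak=7/2 T=12

v_max²/a_max = (7/2)²/(7/2) = 7/2
77/2 ≥ 7/2 so v_max reached
t_a = (7/2)/(7/2) = 1; v_peak = 7/2
d_cruise = 77/2 − 7/2 = 35; t_c = 35/(7/2) = 10
T = 2·1 + 10 = 12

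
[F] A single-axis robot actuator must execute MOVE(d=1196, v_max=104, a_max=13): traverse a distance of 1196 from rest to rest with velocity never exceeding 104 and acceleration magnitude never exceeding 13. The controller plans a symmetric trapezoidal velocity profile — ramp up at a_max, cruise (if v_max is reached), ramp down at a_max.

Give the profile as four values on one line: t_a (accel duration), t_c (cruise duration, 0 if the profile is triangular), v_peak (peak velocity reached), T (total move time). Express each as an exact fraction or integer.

vₘ²/aₘ = 104²/13 = 832
1196 ≥ 832 so v_max reached
t_a = 104/13 = 8; v_peak = 104
d_cruise = 1196 − 832 = 364; t_c = 364/104 = 7/2
T = 2·8 + 7/2 = 39/2

t_a=8 t_c=7/2 v_peak=104 T=39/2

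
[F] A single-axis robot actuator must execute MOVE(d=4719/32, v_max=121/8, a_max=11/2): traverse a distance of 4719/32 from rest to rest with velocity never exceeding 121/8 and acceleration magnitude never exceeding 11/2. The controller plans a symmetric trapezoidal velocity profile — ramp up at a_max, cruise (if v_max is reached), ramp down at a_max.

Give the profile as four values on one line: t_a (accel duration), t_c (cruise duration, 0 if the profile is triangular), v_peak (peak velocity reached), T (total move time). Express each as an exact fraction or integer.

t_a=11/4 t_c=7 v_peak=121/8 T=25/2

v_max²/a_max = (121/8)²/(11/2) = 1331/32
4719/32 ≥ 1331/32 so v_max reached
t_a = (121/8)/(11/2) = 11/4; v_peak = 121/8
d_cruise = 4719/32 − 1331/32 = 847/8; t_c = (847/8)/(121/8) = 7
T = 2·11/4 + 7 = 25/2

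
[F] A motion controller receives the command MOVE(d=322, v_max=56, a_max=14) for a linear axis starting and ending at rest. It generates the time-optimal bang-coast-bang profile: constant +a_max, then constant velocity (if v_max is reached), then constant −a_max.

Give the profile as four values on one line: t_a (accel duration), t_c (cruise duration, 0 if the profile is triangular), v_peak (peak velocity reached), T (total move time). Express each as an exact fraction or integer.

t_a=4 t_c=7/4 v_peak=56 T=39/4

vₘ²/aₘ = 56²/14 = 224
322 ≥ 224 ⇒ cruise phase
t_a = 56/14 = 4; v_peak = 56
d_cruise = 322 − 224 = 98; t_c = 98/56 = 7/4
T = 2·4 + 7/4 = 39/4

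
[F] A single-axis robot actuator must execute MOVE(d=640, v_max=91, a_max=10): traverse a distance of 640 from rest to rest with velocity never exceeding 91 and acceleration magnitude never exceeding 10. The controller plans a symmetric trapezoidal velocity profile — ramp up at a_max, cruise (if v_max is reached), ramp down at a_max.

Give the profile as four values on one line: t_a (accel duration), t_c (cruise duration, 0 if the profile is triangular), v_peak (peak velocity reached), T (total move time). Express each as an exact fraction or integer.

vₘ²/aₘ = 91²/10 = 8281/10
640 < 8281/10 so t_c = 0
v_peak = √(640·10) = √6400 = 80
t_a = 80/10 = 8; t_c = 0
T = 2·8 = 16

t_a=8 t_c=0 v_peak=80 T=16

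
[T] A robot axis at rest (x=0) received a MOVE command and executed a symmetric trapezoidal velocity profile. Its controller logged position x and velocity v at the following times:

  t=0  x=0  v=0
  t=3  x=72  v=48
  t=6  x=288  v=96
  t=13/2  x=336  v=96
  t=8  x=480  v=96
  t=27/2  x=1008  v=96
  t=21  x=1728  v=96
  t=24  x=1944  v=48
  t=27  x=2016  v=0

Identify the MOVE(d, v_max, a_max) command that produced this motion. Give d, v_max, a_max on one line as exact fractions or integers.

final state: t=27, x=2016, v=0 → d = 2016
a_max = (48−0)/(3−0) = 16
max v = 96 over t∈[6,21] → v_max = 96
check: 96·(6+15) = 2016 ✓

d=2016 v_max=96 a_max=16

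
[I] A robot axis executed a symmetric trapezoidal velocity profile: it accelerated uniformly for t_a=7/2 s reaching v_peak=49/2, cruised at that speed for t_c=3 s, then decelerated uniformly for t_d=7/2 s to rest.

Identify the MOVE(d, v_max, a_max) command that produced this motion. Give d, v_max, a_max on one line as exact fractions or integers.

d=637/4 v_max=49/2 a_max=7

a_max = (49/2)/(7/2) = 7
d_a = ½·49/2·7/2 = 343/8; d_c = 49/2·3 = 147/2
d = 2·343/8 + 147/2 = 637/4
t_c = 3 > 0 so v_max = 49/2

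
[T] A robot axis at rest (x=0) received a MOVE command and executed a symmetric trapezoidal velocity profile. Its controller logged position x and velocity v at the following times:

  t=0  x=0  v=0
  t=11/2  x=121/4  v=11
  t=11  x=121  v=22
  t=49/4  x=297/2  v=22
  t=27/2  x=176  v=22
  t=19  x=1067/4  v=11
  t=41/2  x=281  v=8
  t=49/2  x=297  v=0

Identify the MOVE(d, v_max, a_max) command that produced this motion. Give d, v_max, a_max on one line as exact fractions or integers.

final state: t=49/2, x=297, v=0 → d = 297
a_max = (11−0)/(11/2−0) = 2
max v = 22 over t∈[11,27/2] → v_max = 22
check: 22·(11+5/2) = 297 ✓

d=297 v_max=22 a_max=2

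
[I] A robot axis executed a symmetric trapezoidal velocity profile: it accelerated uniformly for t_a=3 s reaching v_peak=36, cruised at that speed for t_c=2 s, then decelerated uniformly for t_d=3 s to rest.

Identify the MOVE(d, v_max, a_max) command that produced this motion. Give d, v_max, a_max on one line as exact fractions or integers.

d=180 v_max=36 a_max=12

a_max = 36/3 = 12
d_a = ½·36·3 = 54; d_c = 36·2 = 72
d = 2·54 + 72 = 180
t_c = 2 > 0 → v_max = v_peak = 36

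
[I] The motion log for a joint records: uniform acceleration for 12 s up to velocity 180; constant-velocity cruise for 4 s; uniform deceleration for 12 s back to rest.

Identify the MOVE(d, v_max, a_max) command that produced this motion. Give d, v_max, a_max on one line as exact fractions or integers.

d=2880 v_max=180 a_max=15

a_max = 180/12 = 15
d_a = ½·180·12 = 1080; d_c = 180·4 = 720
d = 2·1080 + 720 = 2880
t_c = 4 > 0 ⇒ limit active, v_max = 180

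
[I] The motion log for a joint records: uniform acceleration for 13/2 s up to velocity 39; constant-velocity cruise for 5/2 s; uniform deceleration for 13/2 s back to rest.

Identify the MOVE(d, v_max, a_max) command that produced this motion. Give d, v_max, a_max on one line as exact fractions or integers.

d=351 v_max=39 a_max=6

a_max = 39/(13/2) = 6
d_a = ½·39·13/2 = 507/4; d_c = 39·5/2 = 195/2
d = 2·507/4 + 195/2 = 351
t_c = 5/2 > 0 so v_max = 39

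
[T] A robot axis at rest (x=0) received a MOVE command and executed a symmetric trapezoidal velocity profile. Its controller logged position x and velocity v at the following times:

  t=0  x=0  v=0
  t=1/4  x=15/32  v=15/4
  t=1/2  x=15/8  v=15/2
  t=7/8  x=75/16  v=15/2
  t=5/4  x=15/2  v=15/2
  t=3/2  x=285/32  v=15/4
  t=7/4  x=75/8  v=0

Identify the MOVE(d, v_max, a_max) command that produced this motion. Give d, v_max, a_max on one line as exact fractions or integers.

final state: t=7/4, x=75/8, v=0 → d = 75/8
a_max = (15/4−0)/(1/4−0) = 15
max v = 15/2 over t∈[1/2,5/4] → v_max = 15/2
check: 15/2·(1/2+3/4) = 75/8 ✓

d=75/8 v_max=15/2 a_max=15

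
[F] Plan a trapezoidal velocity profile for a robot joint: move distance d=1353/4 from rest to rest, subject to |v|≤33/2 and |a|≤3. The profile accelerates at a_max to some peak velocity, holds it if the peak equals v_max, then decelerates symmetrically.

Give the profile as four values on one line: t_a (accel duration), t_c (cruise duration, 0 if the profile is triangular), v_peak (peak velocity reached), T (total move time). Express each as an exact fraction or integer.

t_a=11/2 t_c=15 v_peak=33/2 T=26

(v_max)²/a_max = (33/2)²/3 = 363/4
1353/4 ≥ 363/4 so v_max reached
t_a = (33/2)/3 = 11/2; v_peak = 33/2
d_cruise = 1353/4 − 363/4 = 495/2; t_c = (495/2)/(33/2) = 15
T = 2·11/2 + 15 = 26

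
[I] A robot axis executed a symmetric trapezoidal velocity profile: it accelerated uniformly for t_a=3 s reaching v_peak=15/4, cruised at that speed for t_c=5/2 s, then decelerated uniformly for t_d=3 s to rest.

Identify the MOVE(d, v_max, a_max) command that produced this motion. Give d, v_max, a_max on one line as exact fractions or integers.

a_max = (15/4)/3 = 5/4
d_a = ½·15/4·3 = 45/8; d_c = 15/4·5/2 = 75/8
d = 2·45/8 + 75/8 = 165/8
t_c = 5/2 > 0 → v_max = v_peak = 15/4

d=165/8 v_max=15/4 a_max=5/4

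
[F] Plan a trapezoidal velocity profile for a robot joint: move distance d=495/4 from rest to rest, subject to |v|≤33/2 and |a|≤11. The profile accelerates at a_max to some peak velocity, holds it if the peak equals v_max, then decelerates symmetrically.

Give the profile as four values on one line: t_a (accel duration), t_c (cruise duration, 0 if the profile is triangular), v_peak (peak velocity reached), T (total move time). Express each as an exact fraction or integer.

t_a=3/2 t_c=6 v_peak=33/2 T=9

v_max²/a_max = (33/2)²/11 = 99/4
495/4 ≥ 99/4 so v_max reached
t_a = (33/2)/11 = 3/2; v_peak = 33/2
d_cruise = 495/4 − 99/4 = 99; t_c = 99/(33/2) = 6
T = 2·3/2 + 6 = 9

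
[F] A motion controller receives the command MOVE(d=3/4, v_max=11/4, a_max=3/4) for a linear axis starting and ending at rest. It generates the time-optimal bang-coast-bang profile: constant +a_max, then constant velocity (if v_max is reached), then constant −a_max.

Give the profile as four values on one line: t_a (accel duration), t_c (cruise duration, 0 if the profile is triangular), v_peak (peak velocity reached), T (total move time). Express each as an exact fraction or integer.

vₘ²/aₘ = (11/4)²/(3/4) = 121/12
3/4 < 121/12 ⇒ no cruise
v_peak = √(3/4·3/4) = √(9/16) = 3/4
t_a = (3/4)/(3/4) = 1; t_c = 0
T = 2·1 = 2

t_a=1 t_c=0 v_peak=3/4 T=2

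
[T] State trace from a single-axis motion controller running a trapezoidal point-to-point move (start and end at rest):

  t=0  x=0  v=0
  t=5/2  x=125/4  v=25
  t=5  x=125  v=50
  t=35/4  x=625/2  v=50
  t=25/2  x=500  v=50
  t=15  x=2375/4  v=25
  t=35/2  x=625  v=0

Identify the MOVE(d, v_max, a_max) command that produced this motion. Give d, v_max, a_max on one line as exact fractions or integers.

final state: t=35/2, x=625, v=0 → d = 625
a_max = (25−0)/(5/2−0) = 10
max v = 50 over t∈[5,25/2] → v_max = 50
check: 50·(5+15/2) = 625 ✓

d=625 v_max=50 a_max=10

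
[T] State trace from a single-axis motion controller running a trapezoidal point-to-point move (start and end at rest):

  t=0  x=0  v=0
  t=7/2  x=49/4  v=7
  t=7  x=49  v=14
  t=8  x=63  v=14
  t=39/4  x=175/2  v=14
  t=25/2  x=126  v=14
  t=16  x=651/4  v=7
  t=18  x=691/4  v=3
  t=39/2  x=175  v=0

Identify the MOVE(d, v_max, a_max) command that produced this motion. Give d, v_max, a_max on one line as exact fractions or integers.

final state: t=39/2, x=175, v=0 → d = 175
a_max = (7−0)/(7/2−0) = 2
max v = 14 over t∈[7,25/2] → v_max = 14
check: 14·(7+11/2) = 175 ✓

d=175 v_max=14 a_max=2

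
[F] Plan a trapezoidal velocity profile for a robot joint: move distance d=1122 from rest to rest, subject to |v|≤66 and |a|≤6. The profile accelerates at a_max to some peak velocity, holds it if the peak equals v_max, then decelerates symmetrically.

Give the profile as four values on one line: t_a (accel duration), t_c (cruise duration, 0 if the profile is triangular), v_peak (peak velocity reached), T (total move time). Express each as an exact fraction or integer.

t_a=11 t_c=6 v_peak=66 T=28

vₘ²/aₘ = 66²/6 = 726
1122 ≥ 726 → trapezoidal
t_a = 66/6 = 11; v_peak = 66
d_cruise = 1122 − 726 = 396; t_c = 396/66 = 6
T = 2·11 + 6 = 28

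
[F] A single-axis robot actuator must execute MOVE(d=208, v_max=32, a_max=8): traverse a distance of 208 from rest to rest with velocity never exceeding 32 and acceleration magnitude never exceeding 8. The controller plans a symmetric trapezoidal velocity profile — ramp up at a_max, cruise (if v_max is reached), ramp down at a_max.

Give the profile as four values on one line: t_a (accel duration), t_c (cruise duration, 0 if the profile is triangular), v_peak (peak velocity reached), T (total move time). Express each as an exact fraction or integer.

vₘ²/aₘ = 32²/8 = 128
208 ≥ 128 ⇒ cruise phase
t_a = 32/8 = 4; v_peak = 32
d_cruise = 208 − 128 = 80; t_c = 80/32 = 5/2
T = 2·4 + 5/2 = 21/2

t_a=4 t_c=5/2 v_peak=32 T=21/2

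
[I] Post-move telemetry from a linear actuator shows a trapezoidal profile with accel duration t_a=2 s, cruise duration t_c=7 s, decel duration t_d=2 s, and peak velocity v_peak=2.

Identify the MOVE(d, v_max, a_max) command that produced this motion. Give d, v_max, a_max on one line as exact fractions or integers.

a_max = 2/2 = 1
d_a = ½·2·2 = 2; d_c = 2·7 = 14
d = 2·2 + 14 = 18
t_c = 7 > 0 → v_max = v_peak = 2

d=18 v_max=2 a_max=1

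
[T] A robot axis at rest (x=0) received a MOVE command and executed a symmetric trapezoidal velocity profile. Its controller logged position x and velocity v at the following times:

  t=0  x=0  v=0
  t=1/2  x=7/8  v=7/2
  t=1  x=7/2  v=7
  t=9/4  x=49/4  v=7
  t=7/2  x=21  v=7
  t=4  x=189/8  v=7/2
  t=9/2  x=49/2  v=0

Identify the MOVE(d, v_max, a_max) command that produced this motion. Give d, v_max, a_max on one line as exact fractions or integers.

d=49/2 v_max=7 a_max=7

final state: t=9/2, x=49/2, v=0 → d = 49/2
a_max = (7/2−0)/(1/2−0) = 7
max v = 7 over t∈[1,7/2] → v_max = 7
check: 7·(1+5/2) = 49/2 ✓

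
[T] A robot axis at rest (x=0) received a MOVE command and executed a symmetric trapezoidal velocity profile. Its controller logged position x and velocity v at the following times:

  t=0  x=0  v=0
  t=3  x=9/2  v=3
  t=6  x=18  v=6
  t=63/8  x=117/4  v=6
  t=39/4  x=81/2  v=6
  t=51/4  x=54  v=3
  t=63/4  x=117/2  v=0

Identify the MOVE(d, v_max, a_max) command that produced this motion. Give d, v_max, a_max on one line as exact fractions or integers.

d=117/2 v_max=6 a_max=1

final state: t=63/4, x=117/2, v=0 → d = 117/2
a_max = (3−0)/(3−0) = 1
max v = 6 over t∈[6,39/4] → v_max = 6
check: 6·(6+15/4) = 117/2 ✓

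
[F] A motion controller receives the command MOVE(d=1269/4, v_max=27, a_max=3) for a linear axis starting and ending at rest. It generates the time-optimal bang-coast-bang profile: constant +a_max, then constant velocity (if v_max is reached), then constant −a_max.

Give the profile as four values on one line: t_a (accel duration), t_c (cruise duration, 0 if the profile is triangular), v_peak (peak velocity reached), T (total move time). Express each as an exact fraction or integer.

v_max²/a_max = 27²/3 = 243
1269/4 ≥ 243 ⇒ cruise phase
t_a = 27/3 = 9; v_peak = 27
d_cruise = 1269/4 − 243 = 297/4; t_c = (297/4)/27 = 11/4
T = 2·9 + 11/4 = 83/4

t_a=9 t_c=11/4 v_peak=27 T=83/4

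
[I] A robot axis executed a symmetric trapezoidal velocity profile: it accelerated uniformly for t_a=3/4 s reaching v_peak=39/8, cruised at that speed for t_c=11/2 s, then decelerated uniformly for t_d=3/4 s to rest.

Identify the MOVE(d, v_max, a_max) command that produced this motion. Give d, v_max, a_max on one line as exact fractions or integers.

a_max = (39/8)/(3/4) = 13/2
d_a = ½·39/8·3/4 = 117/64; d_c = 39/8·11/2 = 429/16
d = 2·117/64 + 429/16 = 975/32
t_c = 11/2 > 0 → v_max = v_peak = 39/8

d=975/32 v_max=39/8 a_max=13/2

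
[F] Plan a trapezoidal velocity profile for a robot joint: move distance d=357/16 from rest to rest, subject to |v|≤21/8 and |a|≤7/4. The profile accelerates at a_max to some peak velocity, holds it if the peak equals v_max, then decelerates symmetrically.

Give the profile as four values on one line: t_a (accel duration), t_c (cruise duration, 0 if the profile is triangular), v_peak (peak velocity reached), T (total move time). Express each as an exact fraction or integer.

t_a=3/2 t_c=7 v_peak=21/8 T=10

(v_max)²/a_max = (21/8)²/(7/4) = 63/16
357/16 ≥ 63/16 so v_max reached
t_a = (21/8)/(7/4) = 3/2; v_peak = 21/8
d_cruise = 357/16 − 63/16 = 147/8; t_c = (147/8)/(21/8) = 7
T = 2·3/2 + 7 = 10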